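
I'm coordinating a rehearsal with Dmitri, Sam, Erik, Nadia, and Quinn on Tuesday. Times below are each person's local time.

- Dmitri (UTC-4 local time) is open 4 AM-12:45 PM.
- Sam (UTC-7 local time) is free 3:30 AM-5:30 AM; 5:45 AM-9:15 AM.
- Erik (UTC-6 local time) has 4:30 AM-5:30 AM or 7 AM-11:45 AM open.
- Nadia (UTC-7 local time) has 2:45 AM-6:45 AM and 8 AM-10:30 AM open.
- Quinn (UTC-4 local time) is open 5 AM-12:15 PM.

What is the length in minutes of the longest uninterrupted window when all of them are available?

Dmitri in UTC: 08:00-16:45 (add 4h to convert from UTC-4).
Sam in UTC: 10:30-12:30, 12:45-16:15 (add 7h to convert from UTC-7).
Erik in UTC: 10:30-11:30, 13:00-17:45 (add 6h to convert from UTC-6).
Nadia in UTC: 09:45-13:45, 15:00-17:30 (add 7h to convert from UTC-7).
Quinn in UTC: 09:00-16:15 (add 4h to convert from UTC-4).
Dmitri ∩ Sam: 10:30-12:30, 12:45-16:15.
Dmitri ∩ Sam ∩ Erik: 10:30-11:30, 13:00-16:15.
Dmitri ∩ Sam ∩ Erik ∩ Nadia: 10:30-11:30, 13:00-13:45, 15:00-16:15.
Dmitri ∩ Sam ∩ Erik ∩ Nadia ∩ Quinn: 10:30-11:30, 13:00-13:45, 15:00-16:15.
So the common availability across everyone is 10:30-11:30, 13:00-13:45, 15:00-16:15.
The longest is 15:00-16:15 at 75 minutes.

75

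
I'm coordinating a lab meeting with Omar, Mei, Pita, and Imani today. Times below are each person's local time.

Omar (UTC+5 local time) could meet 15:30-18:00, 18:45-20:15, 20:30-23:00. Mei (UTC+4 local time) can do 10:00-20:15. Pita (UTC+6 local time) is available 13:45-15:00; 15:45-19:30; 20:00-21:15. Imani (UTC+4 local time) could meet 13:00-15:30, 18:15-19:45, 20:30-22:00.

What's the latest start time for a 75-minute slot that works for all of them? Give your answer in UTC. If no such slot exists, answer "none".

none

Omar in UTC: 10:30-13:00, 13:45-15:15, 15:30-18:00 (subtract 5h to convert from UTC+5).
Mei in UTC: 06:00-16:15 (subtract 4h to convert from UTC+4).
Pita in UTC: 07:45-09:00, 09:45-13:30, 14:00-15:15 (subtract 6h to convert from UTC+6).
Imani in UTC: 09:00-11:30, 14:15-15:45, 16:30-18:00 (subtract 4h to convert from UTC+4).
Omar ∩ Mei: 10:30-13:00, 13:45-15:15, 15:30-16:15.
Omar ∩ Mei ∩ Pita: 10:30-13:00, 14:00-15:15.
Omar ∩ Mei ∩ Pita ∩ Imani: 10:30-11:30, 14:15-15:15.
So the common availability across everyone is 10:30-11:30, 14:15-15:15.
No common window is at least 75 minutes long.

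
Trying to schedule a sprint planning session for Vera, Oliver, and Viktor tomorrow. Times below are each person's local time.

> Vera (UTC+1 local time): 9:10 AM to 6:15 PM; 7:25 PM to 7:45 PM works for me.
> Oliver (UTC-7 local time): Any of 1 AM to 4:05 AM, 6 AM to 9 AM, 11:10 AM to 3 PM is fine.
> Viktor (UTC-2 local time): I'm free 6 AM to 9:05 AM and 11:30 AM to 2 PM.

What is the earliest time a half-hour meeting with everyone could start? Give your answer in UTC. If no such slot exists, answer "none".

Vera in UTC: 08:10-17:15, 18:25-18:45 (subtract 1h to convert from UTC+1).
Oliver in UTC: 08:00-11:05, 13:00-16:00, 18:10-22:00 (add 7h to convert from UTC-7).
Viktor in UTC: 08:00-11:05, 13:30-16:00 (add 2h to convert from UTC-2).
Vera ∩ Oliver: 08:10-11:05, 13:00-16:00, 18:25-18:45.
Vera ∩ Oliver ∩ Viktor: 08:10-11:05, 13:30-16:00.
Those are the intersection windows.
The first common window of at least 30 minutes is 08:10-11:05, so the earliest start is 08:10.

08:10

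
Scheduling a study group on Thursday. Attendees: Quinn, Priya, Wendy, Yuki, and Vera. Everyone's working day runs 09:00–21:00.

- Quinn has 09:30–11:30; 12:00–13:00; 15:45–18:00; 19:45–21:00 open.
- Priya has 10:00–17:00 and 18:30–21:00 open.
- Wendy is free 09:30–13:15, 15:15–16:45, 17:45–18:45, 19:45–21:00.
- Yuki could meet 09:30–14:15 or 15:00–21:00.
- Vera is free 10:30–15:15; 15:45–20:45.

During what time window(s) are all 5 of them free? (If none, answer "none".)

Quinn ∩ Priya: 10:00-11:30, 12:00-13:00, 15:45-17:00, 19:45-21:00.
Quinn ∩ Priya ∩ Wendy: 10:00-11:30, 12:00-13:00, 15:45-16:45, 19:45-21:00.
Quinn ∩ Priya ∩ Wendy ∩ Yuki: 10:00-11:30, 12:00-13:00, 15:45-16:45, 19:45-21:00.
Quinn ∩ Priya ∩ Wendy ∩ Yuki ∩ Vera: 10:30-11:30, 12:00-13:00, 15:45-16:45, 19:45-20:45.

10:30-11:30, 12:00-13:00, 15:45-16:45, 19:45-20:45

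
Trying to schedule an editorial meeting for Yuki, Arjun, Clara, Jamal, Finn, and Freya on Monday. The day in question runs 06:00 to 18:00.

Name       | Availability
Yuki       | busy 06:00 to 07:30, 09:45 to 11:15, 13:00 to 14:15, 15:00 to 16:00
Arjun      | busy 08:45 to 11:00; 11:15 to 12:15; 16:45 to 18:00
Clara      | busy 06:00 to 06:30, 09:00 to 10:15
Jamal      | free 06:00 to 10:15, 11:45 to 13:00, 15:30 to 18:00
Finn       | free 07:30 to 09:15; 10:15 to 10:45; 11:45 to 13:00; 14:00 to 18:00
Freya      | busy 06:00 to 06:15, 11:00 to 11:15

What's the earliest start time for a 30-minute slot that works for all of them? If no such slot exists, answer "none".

Yuki free: 07:30-09:45, 11:15-13:00, 14:15-15:00, 16:00-18:00 (invert busy blocks within the working day).
Arjun free: 06:00-08:45, 11:00-11:15, 12:15-16:45 (invert busy blocks within the working day).
Clara free: 06:30-09:00, 10:15-18:00 (invert busy blocks within the working day).
Jamal free: 06:00-10:15, 11:45-13:00, 15:30-18:00.
Finn free: 07:30-09:15, 10:15-10:45, 11:45-13:00, 14:00-18:00.
Freya free: 06:15-11:00, 11:15-18:00 (invert busy blocks within the working day).
Yuki ∩ Arjun: 07:30-08:45, 12:15-13:00, 14:15-15:00, 16:00-16:45.
Yuki ∩ Arjun ∩ Clara: 07:30-08:45, 12:15-13:00, 14:15-15:00, 16:00-16:45.
Yuki ∩ Arjun ∩ Clara ∩ Jamal: 07:30-08:45, 12:15-13:00, 16:00-16:45.
Yuki ∩ Arjun ∩ Clara ∩ Jamal ∩ Finn: 07:30-08:45, 12:15-13:00, 16:00-16:45.
Yuki ∩ Arjun ∩ Clara ∩ Jamal ∩ Finn ∩ Freya: 07:30-08:45, 12:15-13:00, 16:00-16:45.
Those are the intersection windows.
The first common window of at least 30 minutes is 07:30-08:45, so the earliest start is 07:30.

07:30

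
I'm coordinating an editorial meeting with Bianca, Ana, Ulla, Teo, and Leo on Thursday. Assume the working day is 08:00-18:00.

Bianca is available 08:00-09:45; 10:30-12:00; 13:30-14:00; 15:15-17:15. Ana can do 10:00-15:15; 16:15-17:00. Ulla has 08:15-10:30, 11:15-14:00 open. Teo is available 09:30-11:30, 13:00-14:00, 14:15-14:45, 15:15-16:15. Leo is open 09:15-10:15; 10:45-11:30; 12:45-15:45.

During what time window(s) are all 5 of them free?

11:15-11:30, 13:30-14:00

Bianca ∩ Ana: 10:30-12:00, 13:30-14:00, 16:15-17:00.
Bianca ∩ Ana ∩ Ulla: 11:15-12:00, 13:30-14:00.
Bianca ∩ Ana ∩ Ulla ∩ Teo: 11:15-11:30, 13:30-14:00.
Bianca ∩ Ana ∩ Ulla ∩ Teo ∩ Leo: 11:15-11:30, 13:30-14:00.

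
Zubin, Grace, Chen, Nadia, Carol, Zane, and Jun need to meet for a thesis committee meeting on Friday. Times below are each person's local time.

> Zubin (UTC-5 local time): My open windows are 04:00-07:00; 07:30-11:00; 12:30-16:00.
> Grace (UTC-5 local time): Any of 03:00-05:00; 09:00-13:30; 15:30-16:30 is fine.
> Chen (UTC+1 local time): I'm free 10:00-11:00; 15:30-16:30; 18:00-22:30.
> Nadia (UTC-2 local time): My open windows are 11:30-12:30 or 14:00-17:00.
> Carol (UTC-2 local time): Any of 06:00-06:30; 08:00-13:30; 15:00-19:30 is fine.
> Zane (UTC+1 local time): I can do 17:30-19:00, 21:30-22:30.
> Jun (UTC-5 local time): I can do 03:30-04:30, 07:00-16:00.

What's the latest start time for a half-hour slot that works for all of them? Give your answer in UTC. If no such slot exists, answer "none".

17:30

Zubin in UTC: 09:00-12:00, 12:30-16:00, 17:30-21:00 (add 5h to convert from UTC-5).
Grace in UTC: 08:00-10:00, 14:00-18:30, 20:30-21:30 (add 5h to convert from UTC-5).
Chen in UTC: 09:00-10:00, 14:30-15:30, 17:00-21:30 (subtract 1h to convert from UTC+1).
Nadia in UTC: 13:30-14:30, 16:00-19:00 (add 2h to convert from UTC-2).
Carol in UTC: 08:00-08:30, 10:00-15:30, 17:00-21:30 (add 2h to convert from UTC-2).
Zane in UTC: 16:30-18:00, 20:30-21:30 (subtract 1h to convert from UTC+1).
Jun in UTC: 08:30-09:30, 12:00-21:00 (add 5h to convert from UTC-5).
Zubin ∩ Grace: 09:00-10:00, 14:00-16:00, 17:30-18:30, 20:30-21:00.
Zubin ∩ Grace ∩ Chen: 09:00-10:00, 14:30-15:30, 17:30-18:30, 20:30-21:00.
Zubin ∩ Grace ∩ Chen ∩ Nadia: 17:30-18:30.
Zubin ∩ Grace ∩ Chen ∩ Nadia ∩ Carol: 17:30-18:30.
Zubin ∩ Grace ∩ Chen ∩ Nadia ∩ Carol ∩ Zane: 17:30-18:00.
Zubin ∩ Grace ∩ Chen ∩ Nadia ∩ Carol ∩ Zane ∩ Jun: 17:30-18:00.
Those are the intersection windows.
The last common window of at least 30 minutes is 17:30-18:00; a 30-minute meeting can start as late as 17:30 and still end by 18:00.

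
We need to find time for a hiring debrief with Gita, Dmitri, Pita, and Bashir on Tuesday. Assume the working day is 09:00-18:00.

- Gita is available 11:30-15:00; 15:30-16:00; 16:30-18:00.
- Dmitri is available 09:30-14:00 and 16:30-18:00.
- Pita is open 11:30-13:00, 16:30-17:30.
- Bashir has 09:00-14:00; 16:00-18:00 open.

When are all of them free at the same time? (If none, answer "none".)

Gita ∩ Dmitri: 11:30-14:00, 16:30-18:00.
Gita ∩ Dmitri ∩ Pita: 11:30-13:00, 16:30-17:30.
Gita ∩ Dmitri ∩ Pita ∩ Bashir: 11:30-13:00, 16:30-17:30.

11:30-13:00, 16:30-17:30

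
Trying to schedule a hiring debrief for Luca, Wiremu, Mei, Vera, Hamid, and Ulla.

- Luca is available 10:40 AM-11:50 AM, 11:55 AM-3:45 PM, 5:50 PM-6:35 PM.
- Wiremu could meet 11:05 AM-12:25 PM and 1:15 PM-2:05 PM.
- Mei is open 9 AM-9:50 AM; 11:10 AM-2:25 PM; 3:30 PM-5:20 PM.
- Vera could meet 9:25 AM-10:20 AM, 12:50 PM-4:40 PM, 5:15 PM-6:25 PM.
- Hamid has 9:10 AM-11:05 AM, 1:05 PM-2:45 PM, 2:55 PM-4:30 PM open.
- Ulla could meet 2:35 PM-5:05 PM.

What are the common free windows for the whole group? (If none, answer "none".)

none

Luca ∩ Wiremu: 11:05-11:50, 11:55-12:25, 13:15-14:05.
Luca ∩ Wiremu ∩ Mei: 11:10-11:50, 11:55-12:25, 13:15-14:05.
Luca ∩ Wiremu ∩ Mei ∩ Vera: 13:15-14:05.
Luca ∩ Wiremu ∩ Mei ∩ Vera ∩ Hamid: 13:15-14:05.
Luca ∩ Wiremu ∩ Mei ∩ Vera ∩ Hamid ∩ Ulla: ∅.
There is no time when everyone is free.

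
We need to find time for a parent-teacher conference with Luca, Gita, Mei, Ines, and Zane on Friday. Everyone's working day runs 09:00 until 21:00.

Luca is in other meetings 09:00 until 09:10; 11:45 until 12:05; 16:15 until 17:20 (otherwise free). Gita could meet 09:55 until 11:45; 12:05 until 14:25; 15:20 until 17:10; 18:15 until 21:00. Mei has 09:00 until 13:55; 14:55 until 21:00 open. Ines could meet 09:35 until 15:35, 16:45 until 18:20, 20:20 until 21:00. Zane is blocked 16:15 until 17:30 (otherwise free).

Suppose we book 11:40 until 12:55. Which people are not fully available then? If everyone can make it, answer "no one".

Luca free: 09:10-11:45, 12:05-16:15, 17:20-21:00 (invert busy blocks within the working day).
Gita free: 09:55-11:45, 12:05-14:25, 15:20-17:10, 18:15-21:00.
Mei free: 09:00-13:55, 14:55-21:00.
Ines free: 09:35-15:35, 16:45-18:20, 20:20-21:00.
Zane free: 09:00-16:15, 17:30-21:00 (invert busy blocks within the working day).
Luca: not fully free for 11:40-12:55. Gita: not fully free for 11:40-12:55. Mei: free for 11:40-12:55. Ines: free for 11:40-12:55. Zane: free for 11:40-12:55.

Gita, Luca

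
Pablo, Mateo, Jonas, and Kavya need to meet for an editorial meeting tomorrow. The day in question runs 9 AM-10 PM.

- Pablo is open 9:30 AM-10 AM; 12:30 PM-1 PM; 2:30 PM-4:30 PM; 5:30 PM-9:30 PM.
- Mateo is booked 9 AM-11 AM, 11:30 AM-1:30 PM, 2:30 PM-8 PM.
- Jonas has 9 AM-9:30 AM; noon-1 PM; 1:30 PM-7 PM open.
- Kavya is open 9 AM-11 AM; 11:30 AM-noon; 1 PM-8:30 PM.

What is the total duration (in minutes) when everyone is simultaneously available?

0

Pablo free: 09:30-10:00, 12:30-13:00, 14:30-16:30, 17:30-21:30.
Mateo free: 11:00-11:30, 13:30-14:30, 20:00-22:00 (invert busy blocks within the working day).
Jonas free: 09:00-09:30, 12:00-13:00, 13:30-19:00.
Kavya free: 09:00-11:00, 11:30-12:00, 13:00-20:30.
Pablo ∩ Mateo: 20:00-21:30.
Pablo ∩ Mateo ∩ Jonas: ∅.
Pablo ∩ Mateo ∩ Jonas ∩ Kavya: ∅.
There is no time when everyone is free.
There is no common window, so the total is 0 minutes.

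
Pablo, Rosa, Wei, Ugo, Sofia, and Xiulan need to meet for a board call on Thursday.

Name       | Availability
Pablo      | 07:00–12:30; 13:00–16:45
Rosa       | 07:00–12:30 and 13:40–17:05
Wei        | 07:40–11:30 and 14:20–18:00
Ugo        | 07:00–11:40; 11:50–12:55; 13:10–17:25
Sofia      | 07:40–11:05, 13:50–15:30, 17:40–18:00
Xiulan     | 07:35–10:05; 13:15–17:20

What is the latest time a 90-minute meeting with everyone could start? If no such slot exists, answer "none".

Pablo ∩ Rosa: 07:00-12:30, 13:40-16:45.
Pablo ∩ Rosa ∩ Wei: 07:40-11:30, 14:20-16:45.
Pablo ∩ Rosa ∩ Wei ∩ Ugo: 07:40-11:30, 14:20-16:45.
Pablo ∩ Rosa ∩ Wei ∩ Ugo ∩ Sofia: 07:40-11:05, 14:20-15:30.
Pablo ∩ Rosa ∩ Wei ∩ Ugo ∩ Sofia ∩ Xiulan: 07:40-10:05, 14:20-15:30.
The last common window of at least 90 minutes is 07:40-10:05; a 90-minute meeting can start as late as 08:35 and still end by 10:05.

08:35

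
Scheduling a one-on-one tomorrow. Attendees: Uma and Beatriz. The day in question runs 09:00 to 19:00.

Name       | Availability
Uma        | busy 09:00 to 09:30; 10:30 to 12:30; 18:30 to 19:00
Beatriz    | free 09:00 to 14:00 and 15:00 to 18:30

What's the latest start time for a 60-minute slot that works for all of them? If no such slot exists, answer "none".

Uma free: 09:30-10:30, 12:30-18:30 (invert busy blocks within the working day).
Beatriz free: 09:00-14:00, 15:00-18:30.
Uma ∩ Beatriz: 09:30-10:30, 12:30-14:00, 15:00-18:30.
Those are the intersection windows.
The last common window of at least 60 minutes is 15:00-18:30; a 60-minute meeting can start as late as 17:30 and still end by 18:30.

17:30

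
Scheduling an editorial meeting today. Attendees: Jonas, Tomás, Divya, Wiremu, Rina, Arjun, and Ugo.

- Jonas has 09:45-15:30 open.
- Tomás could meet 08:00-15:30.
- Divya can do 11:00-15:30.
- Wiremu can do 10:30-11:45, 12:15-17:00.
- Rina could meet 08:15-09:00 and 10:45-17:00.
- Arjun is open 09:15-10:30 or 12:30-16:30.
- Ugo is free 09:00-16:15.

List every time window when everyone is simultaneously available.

12:30-15:30

Jonas ∩ Tomás: 09:45-15:30.
Jonas ∩ Tomás ∩ Divya: 11:00-15:30.
Jonas ∩ Tomás ∩ Divya ∩ Wiremu: 11:00-11:45, 12:15-15:30.
Jonas ∩ Tomás ∩ Divya ∩ Wiremu ∩ Rina: 11:00-11:45, 12:15-15:30.
Jonas ∩ Tomás ∩ Divya ∩ Wiremu ∩ Rina ∩ Arjun: 12:30-15:30.
Jonas ∩ Tomás ∩ Divya ∩ Wiremu ∩ Rina ∩ Arjun ∩ Ugo: 12:30-15:30.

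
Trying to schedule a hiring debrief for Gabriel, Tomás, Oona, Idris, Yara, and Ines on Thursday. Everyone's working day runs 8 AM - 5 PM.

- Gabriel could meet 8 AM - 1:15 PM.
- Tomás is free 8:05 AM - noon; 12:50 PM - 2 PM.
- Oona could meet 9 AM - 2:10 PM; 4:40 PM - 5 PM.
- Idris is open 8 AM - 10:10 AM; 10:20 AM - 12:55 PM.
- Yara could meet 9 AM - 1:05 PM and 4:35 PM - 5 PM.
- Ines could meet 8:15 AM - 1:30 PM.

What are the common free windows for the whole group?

Gabriel ∩ Tomás: 08:05-12:00, 12:50-13:15.
Gabriel ∩ Tomás ∩ Oona: 09:00-12:00, 12:50-13:15.
Gabriel ∩ Tomás ∩ Oona ∩ Idris: 09:00-10:10, 10:20-12:00, 12:50-12:55.
Gabriel ∩ Tomás ∩ Oona ∩ Idris ∩ Yara: 09:00-10:10, 10:20-12:00, 12:50-12:55.
Gabriel ∩ Tomás ∩ Oona ∩ Idris ∩ Yara ∩ Ines: 09:00-10:10, 10:20-12:00, 12:50-12:55.
Those are the intersection windows.

09:00-10:10, 10:20-12:00, 12:50-12:55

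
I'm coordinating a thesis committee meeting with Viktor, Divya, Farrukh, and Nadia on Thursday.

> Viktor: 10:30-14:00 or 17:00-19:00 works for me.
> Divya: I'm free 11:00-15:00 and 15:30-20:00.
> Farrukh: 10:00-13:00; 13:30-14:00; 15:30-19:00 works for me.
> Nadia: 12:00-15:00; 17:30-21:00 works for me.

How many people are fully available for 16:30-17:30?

Divya and Farrukh can make the full 16:30-17:30 slot — that's 2.

2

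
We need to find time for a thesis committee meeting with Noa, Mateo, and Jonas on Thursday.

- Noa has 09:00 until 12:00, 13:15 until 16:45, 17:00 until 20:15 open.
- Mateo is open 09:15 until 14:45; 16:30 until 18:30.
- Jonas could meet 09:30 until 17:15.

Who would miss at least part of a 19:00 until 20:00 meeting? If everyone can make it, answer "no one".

Jonas, Mateo

Noa: free for 19:00-20:00. Mateo: not fully free for 19:00-20:00. Jonas: not fully free for 19:00-20:00.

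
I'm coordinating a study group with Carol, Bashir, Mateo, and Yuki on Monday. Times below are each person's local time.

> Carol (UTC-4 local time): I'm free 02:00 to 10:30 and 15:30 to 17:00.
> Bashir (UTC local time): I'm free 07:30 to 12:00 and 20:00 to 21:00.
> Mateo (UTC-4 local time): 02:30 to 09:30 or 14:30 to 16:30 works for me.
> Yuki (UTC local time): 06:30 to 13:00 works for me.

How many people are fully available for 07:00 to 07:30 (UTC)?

3

Carol in UTC: 06:00-14:30, 19:30-21:00 (add 4h to convert from UTC-4).
Bashir in UTC: 07:30-12:00, 20:00-21:00.
Mateo in UTC: 06:30-13:30, 18:30-20:30 (add 4h to convert from UTC-4).
Yuki in UTC: 06:30-13:00.
Carol, Mateo, and Yuki can make the full 07:00-07:30 slot — that's 3.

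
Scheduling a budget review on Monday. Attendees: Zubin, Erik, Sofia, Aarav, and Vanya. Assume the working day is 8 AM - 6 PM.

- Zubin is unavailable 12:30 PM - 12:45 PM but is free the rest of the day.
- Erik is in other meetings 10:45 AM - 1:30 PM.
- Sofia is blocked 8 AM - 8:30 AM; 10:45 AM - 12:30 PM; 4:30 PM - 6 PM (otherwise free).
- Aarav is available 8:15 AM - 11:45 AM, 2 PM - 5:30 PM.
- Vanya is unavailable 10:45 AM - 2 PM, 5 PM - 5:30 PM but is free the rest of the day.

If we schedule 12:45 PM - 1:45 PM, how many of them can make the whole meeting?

Zubin free: 08:00-12:30, 12:45-18:00 (invert busy blocks within the working day).
Erik free: 08:00-10:45, 13:30-18:00 (invert busy blocks within the working day).
Sofia free: 08:30-10:45, 12:30-16:30 (invert busy blocks within the working day).
Aarav free: 08:15-11:45, 14:00-17:30.
Vanya free: 08:00-10:45, 14:00-17:00, 17:30-18:00 (invert busy blocks within the working day).
Zubin and Sofia can make the full 12:45-13:45 slot — that's 2.

2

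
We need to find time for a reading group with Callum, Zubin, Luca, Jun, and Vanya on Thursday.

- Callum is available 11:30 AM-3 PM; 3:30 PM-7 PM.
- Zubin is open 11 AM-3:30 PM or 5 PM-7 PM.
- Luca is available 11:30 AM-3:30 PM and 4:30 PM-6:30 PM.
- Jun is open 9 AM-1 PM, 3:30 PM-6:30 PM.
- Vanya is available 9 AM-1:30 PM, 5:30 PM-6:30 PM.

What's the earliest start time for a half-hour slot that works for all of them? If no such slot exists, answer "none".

Callum ∩ Zubin: 11:30-15:00, 17:00-19:00.
Callum ∩ Zubin ∩ Luca: 11:30-15:00, 17:00-18:30.
Callum ∩ Zubin ∩ Luca ∩ Jun: 11:30-13:00, 17:00-18:30.
Callum ∩ Zubin ∩ Luca ∩ Jun ∩ Vanya: 11:30-13:00, 17:30-18:30.
The first common window of at least 30 minutes is 11:30-13:00, so the earliest start is 11:30.

11:30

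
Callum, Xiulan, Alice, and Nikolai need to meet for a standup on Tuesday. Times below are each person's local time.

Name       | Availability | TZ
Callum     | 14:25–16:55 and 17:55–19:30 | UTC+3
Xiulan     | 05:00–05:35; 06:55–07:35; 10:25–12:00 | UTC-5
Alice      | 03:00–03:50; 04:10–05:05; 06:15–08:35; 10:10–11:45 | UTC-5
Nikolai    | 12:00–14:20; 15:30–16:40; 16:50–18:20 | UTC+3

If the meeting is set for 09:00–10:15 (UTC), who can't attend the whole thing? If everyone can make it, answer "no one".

Alice, Callum, Xiulan

Callum in UTC: 11:25-13:55, 14:55-16:30 (subtract 3h to convert from UTC+3).
Xiulan in UTC: 10:00-10:35, 11:55-12:35, 15:25-17:00 (add 5h to convert from UTC-5).
Alice in UTC: 08:00-08:50, 09:10-10:05, 11:15-13:35, 15:10-16:45 (add 5h to convert from UTC-5).
Nikolai in UTC: 09:00-11:20, 12:30-13:40, 13:50-15:20 (subtract 3h to convert from UTC+3).
Callum: not fully free for 09:00-10:15. Xiulan: not fully free for 09:00-10:15. Alice: not fully free for 09:00-10:15. Nikolai: free for 09:00-10:15.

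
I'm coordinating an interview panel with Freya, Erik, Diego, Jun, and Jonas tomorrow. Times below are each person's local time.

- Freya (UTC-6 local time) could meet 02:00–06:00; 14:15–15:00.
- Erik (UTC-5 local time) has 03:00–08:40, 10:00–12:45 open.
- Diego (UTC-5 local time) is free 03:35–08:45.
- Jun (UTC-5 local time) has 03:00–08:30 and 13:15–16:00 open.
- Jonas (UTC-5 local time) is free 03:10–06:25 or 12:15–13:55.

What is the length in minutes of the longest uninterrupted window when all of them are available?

Freya in UTC: 08:00-12:00, 20:15-21:00 (add 6h to convert from UTC-6).
Erik in UTC: 08:00-13:40, 15:00-17:45 (add 5h to convert from UTC-5).
Diego in UTC: 08:35-13:45 (add 5h to convert from UTC-5).
Jun in UTC: 08:00-13:30, 18:15-21:00 (add 5h to convert from UTC-5).
Jonas in UTC: 08:10-11:25, 17:15-18:55 (add 5h to convert from UTC-5).
Freya ∩ Erik: 08:00-12:00.
Freya ∩ Erik ∩ Diego: 08:35-12:00.
Freya ∩ Erik ∩ Diego ∩ Jun: 08:35-12:00.
Freya ∩ Erik ∩ Diego ∩ Jun ∩ Jonas: 08:35-11:25.
So the common availability across everyone is 08:35-11:25.
The longest is 08:35-11:25 at 170 minutes.

170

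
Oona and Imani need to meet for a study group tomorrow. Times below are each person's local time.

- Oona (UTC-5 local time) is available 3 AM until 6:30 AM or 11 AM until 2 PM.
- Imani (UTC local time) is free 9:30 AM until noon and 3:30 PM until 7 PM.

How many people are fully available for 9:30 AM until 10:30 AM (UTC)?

2

Oona in UTC: 08:00-11:30, 16:00-19:00 (add 5h to convert from UTC-5).
Imani in UTC: 09:30-12:00, 15:30-19:00.
Oona and Imani can make the full 09:30-10:30 slot — that's 2.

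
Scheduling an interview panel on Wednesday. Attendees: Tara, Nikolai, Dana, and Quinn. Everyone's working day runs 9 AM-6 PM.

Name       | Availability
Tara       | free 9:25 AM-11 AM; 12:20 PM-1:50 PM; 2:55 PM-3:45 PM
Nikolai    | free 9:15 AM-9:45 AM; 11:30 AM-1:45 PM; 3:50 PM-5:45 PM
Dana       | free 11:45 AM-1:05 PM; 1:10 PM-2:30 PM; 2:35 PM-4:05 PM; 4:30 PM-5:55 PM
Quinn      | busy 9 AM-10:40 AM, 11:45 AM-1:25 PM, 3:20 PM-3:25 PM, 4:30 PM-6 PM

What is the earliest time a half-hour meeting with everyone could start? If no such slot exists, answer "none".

none

Tara free: 09:25-11:00, 12:20-13:50, 14:55-15:45.
Nikolai free: 09:15-09:45, 11:30-13:45, 15:50-17:45.
Dana free: 11:45-13:05, 13:10-14:30, 14:35-16:05, 16:30-17:55.
Quinn free: 10:40-11:45, 13:25-15:20, 15:25-16:30 (invert busy blocks within the working day).
Tara ∩ Nikolai: 09:25-09:45, 12:20-13:45.
Tara ∩ Nikolai ∩ Dana: 12:20-13:05, 13:10-13:45.
Tara ∩ Nikolai ∩ Dana ∩ Quinn: 13:25-13:45.
No common window is at least 30 minutes long.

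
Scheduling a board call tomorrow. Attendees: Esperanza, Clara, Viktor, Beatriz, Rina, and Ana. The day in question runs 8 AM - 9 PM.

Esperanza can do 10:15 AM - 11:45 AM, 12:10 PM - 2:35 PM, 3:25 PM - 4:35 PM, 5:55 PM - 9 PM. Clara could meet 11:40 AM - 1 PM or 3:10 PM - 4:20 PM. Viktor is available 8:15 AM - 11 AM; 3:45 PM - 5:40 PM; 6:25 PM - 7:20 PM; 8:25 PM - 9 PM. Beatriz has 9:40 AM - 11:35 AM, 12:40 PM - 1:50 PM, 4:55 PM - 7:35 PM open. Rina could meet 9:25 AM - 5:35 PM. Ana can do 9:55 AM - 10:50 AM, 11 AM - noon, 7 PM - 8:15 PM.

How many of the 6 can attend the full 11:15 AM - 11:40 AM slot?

Esperanza, Rina, and Ana can make the full 11:15-11:40 slot — that's 3.

3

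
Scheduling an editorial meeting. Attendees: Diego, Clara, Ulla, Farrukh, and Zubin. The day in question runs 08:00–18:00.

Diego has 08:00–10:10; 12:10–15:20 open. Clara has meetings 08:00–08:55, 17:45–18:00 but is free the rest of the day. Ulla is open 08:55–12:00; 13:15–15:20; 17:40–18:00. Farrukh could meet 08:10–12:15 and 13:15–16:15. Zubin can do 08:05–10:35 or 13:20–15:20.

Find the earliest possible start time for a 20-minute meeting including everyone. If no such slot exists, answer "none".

08:55

Diego free: 08:00-10:10, 12:10-15:20.
Clara free: 08:55-17:45 (invert busy blocks within the working day).
Ulla free: 08:55-12:00, 13:15-15:20, 17:40-18:00.
Farrukh free: 08:10-12:15, 13:15-16:15.
Zubin free: 08:05-10:35, 13:20-15:20.
Diego ∩ Clara: 08:55-10:10, 12:10-15:20.
Diego ∩ Clara ∩ Ulla: 08:55-10:10, 13:15-15:20.
Diego ∩ Clara ∩ Ulla ∩ Farrukh: 08:55-10:10, 13:15-15:20.
Diego ∩ Clara ∩ Ulla ∩ Farrukh ∩ Zubin: 08:55-10:10, 13:20-15:20.
Those are the intersection windows.
The first common window of at least 20 minutes is 08:55-10:10, so the earliest start is 08:55.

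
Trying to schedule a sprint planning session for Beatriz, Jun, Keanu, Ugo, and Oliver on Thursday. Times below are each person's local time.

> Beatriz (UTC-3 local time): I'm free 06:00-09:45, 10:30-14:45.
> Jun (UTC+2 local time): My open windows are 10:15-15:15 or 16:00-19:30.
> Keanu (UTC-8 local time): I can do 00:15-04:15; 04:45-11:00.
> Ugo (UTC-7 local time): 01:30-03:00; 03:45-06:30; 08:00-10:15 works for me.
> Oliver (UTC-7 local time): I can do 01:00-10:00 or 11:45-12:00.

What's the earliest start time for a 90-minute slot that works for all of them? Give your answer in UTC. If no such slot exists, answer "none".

Beatriz in UTC: 09:00-12:45, 13:30-17:45 (add 3h to convert from UTC-3).
Jun in UTC: 08:15-13:15, 14:00-17:30 (subtract 2h to convert from UTC+2).
Keanu in UTC: 08:15-12:15, 12:45-19:00 (add 8h to convert from UTC-8).
Ugo in UTC: 08:30-10:00, 10:45-13:30, 15:00-17:15 (add 7h to convert from UTC-7).
Oliver in UTC: 08:00-17:00, 18:45-19:00 (add 7h to convert from UTC-7).
Beatriz ∩ Jun: 09:00-12:45, 14:00-17:30.
Beatriz ∩ Jun ∩ Keanu: 09:00-12:15, 14:00-17:30.
Beatriz ∩ Jun ∩ Keanu ∩ Ugo: 09:00-10:00, 10:45-12:15, 15:00-17:15.
Beatriz ∩ Jun ∩ Keanu ∩ Ugo ∩ Oliver: 09:00-10:00, 10:45-12:15, 15:00-17:00.
The first common window of at least 90 minutes is 10:45-12:15, so the earliest start is 10:45.

10:45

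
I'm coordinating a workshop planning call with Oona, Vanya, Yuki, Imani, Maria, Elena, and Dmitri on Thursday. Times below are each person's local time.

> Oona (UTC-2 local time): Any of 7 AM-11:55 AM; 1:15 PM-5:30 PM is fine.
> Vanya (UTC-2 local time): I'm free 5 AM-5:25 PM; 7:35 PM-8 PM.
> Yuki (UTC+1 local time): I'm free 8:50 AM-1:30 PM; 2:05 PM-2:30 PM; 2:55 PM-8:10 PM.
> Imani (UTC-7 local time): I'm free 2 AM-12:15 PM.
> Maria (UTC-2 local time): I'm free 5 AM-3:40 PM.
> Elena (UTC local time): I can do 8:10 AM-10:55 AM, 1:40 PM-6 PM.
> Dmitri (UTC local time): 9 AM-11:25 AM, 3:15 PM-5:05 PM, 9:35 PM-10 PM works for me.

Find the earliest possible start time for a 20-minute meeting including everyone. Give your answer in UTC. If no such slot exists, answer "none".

Oona in UTC: 09:00-13:55, 15:15-19:30 (add 2h to convert from UTC-2).
Vanya in UTC: 07:00-19:25, 21:35-22:00 (add 2h to convert from UTC-2).
Yuki in UTC: 07:50-12:30, 13:05-13:30, 13:55-19:10 (subtract 1h to convert from UTC+1).
Imani in UTC: 09:00-19:15 (add 7h to convert from UTC-7).
Maria in UTC: 07:00-17:40 (add 2h to convert from UTC-2).
Elena in UTC: 08:10-10:55, 13:40-18:00.
Dmitri in UTC: 09:00-11:25, 15:15-17:05, 21:35-22:00.
Oona ∩ Vanya: 09:00-13:55, 15:15-19:25.
Oona ∩ Vanya ∩ Yuki: 09:00-12:30, 13:05-13:30, 15:15-19:10.
Oona ∩ Vanya ∩ Yuki ∩ Imani: 09:00-12:30, 13:05-13:30, 15:15-19:10.
Oona ∩ Vanya ∩ Yuki ∩ Imani ∩ Maria: 09:00-12:30, 13:05-13:30, 15:15-17:40.
Oona ∩ Vanya ∩ Yuki ∩ Imani ∩ Maria ∩ Elena: 09:00-10:55, 15:15-17:40.
Oona ∩ Vanya ∩ Yuki ∩ Imani ∩ Maria ∩ Elena ∩ Dmitri: 09:00-10:55, 15:15-17:05.
The first common window of at least 20 minutes is 09:00-10:55, so the earliest start is 09:00.

09:00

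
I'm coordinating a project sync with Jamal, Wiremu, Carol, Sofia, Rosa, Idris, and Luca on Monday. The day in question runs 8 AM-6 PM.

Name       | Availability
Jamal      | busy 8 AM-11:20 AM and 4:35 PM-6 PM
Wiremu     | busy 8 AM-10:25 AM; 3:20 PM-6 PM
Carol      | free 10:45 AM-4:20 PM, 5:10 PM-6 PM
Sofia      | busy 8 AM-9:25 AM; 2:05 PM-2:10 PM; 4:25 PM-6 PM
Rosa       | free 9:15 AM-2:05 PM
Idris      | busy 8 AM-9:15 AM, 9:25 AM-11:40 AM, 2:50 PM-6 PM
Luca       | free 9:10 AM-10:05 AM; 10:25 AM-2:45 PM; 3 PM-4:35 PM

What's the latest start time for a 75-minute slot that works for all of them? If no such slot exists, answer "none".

12:50

Jamal free: 11:20-16:35 (invert busy blocks within the working day).
Wiremu free: 10:25-15:20 (invert busy blocks within the working day).
Carol free: 10:45-16:20, 17:10-18:00.
Sofia free: 09:25-14:05, 14:10-16:25 (invert busy blocks within the working day).
Rosa free: 09:15-14:05.
Idris free: 09:15-09:25, 11:40-14:50 (invert busy blocks within the working day).
Luca free: 09:10-10:05, 10:25-14:45, 15:00-16:35.
Jamal ∩ Wiremu: 11:20-15:20.
Jamal ∩ Wiremu ∩ Carol: 11:20-15:20.
Jamal ∩ Wiremu ∩ Carol ∩ Sofia: 11:20-14:05, 14:10-15:20.
Jamal ∩ Wiremu ∩ Carol ∩ Sofia ∩ Rosa: 11:20-14:05.
Jamal ∩ Wiremu ∩ Carol ∩ Sofia ∩ Rosa ∩ Idris: 11:40-14:05.
Jamal ∩ Wiremu ∩ Carol ∩ Sofia ∩ Rosa ∩ Idris ∩ Luca: 11:40-14:05.
The last common window of at least 75 minutes is 11:40-14:05; a 75-minute meeting can start as late as 12:50 and still end by 14:05.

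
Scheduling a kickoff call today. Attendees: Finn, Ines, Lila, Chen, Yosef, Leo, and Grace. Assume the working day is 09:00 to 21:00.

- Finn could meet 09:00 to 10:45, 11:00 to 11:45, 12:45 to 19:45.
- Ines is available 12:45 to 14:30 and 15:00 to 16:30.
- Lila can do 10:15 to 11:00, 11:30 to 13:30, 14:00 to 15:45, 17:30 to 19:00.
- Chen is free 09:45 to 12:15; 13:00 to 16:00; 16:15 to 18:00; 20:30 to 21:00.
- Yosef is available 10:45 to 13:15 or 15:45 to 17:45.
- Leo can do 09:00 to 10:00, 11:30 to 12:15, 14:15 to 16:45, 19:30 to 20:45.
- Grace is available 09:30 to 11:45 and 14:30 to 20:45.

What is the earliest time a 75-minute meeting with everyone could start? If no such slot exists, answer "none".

none

Finn ∩ Ines: 12:45-14:30, 15:00-16:30.
Finn ∩ Ines ∩ Lila: 12:45-13:30, 14:00-14:30, 15:00-15:45.
Finn ∩ Ines ∩ Lila ∩ Chen: 13:00-13:30, 14:00-14:30, 15:00-15:45.
Finn ∩ Ines ∩ Lila ∩ Chen ∩ Yosef: 13:00-13:15.
Finn ∩ Ines ∩ Lila ∩ Chen ∩ Yosef ∩ Leo: ∅.
Finn ∩ Ines ∩ Lila ∩ Chen ∩ Yosef ∩ Leo ∩ Grace: ∅.
There is no time when everyone is free.
No common window is at least 75 minutes long.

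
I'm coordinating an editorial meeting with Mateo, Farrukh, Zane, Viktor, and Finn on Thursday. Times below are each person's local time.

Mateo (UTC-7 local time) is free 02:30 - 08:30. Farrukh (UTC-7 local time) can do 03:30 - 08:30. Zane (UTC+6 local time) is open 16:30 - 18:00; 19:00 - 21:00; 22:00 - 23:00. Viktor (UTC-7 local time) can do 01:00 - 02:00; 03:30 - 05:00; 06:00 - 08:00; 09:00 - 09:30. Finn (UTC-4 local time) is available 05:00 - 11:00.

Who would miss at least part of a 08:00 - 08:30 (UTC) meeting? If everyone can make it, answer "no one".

Farrukh, Finn, Mateo, Zane

Mateo in UTC: 09:30-15:30 (add 7h to convert from UTC-7).
Farrukh in UTC: 10:30-15:30 (add 7h to convert from UTC-7).
Zane in UTC: 10:30-12:00, 13:00-15:00, 16:00-17:00 (subtract 6h to convert from UTC+6).
Viktor in UTC: 08:00-09:00, 10:30-12:00, 13:00-15:00, 16:00-16:30 (add 7h to convert from UTC-7).
Finn in UTC: 09:00-15:00 (add 4h to convert from UTC-4).
Mateo: not fully free for 08:00-08:30. Farrukh: not fully free for 08:00-08:30. Zane: not fully free for 08:00-08:30. Viktor: free for 08:00-08:30. Finn: not fully free for 08:00-08:30.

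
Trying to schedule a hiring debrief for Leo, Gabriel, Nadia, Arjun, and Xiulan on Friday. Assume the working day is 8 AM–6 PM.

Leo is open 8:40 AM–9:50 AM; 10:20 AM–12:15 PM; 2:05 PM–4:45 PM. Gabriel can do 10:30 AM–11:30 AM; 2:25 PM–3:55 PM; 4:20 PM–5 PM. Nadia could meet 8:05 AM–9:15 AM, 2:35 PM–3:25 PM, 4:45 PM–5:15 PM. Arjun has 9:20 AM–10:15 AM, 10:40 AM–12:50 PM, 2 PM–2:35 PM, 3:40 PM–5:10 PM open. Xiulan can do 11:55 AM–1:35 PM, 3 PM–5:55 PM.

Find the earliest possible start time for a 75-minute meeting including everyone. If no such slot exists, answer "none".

none

Leo ∩ Gabriel: 10:30-11:30, 14:25-15:55, 16:20-16:45.
Leo ∩ Gabriel ∩ Nadia: 14:35-15:25.
Leo ∩ Gabriel ∩ Nadia ∩ Arjun: ∅.
Leo ∩ Gabriel ∩ Nadia ∩ Arjun ∩ Xiulan: ∅.
There is no time when everyone is free.
No common window is at least 75 minutes long.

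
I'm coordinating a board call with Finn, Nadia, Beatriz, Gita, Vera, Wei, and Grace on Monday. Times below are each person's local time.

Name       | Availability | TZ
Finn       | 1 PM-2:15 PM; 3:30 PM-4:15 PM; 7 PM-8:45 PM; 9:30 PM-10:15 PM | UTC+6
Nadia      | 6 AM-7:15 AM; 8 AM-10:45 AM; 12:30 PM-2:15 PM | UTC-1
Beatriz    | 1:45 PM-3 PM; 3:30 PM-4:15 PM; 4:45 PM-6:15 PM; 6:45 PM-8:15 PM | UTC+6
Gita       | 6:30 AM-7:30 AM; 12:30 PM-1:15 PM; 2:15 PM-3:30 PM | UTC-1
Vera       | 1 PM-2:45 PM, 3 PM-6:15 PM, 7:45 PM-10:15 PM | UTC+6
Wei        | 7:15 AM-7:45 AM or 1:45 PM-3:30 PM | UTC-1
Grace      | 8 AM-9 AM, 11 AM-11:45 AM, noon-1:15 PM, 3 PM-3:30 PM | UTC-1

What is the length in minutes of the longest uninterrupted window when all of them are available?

Finn in UTC: 07:00-08:15, 09:30-10:15, 13:00-14:45, 15:30-16:15 (subtract 6h to convert from UTC+6).
Nadia in UTC: 07:00-08:15, 09:00-11:45, 13:30-15:15 (add 1h to convert from UTC-1).
Beatriz in UTC: 07:45-09:00, 09:30-10:15, 10:45-12:15, 12:45-14:15 (subtract 6h to convert from UTC+6).
Gita in UTC: 07:30-08:30, 13:30-14:15, 15:15-16:30 (add 1h to convert from UTC-1).
Vera in UTC: 07:00-08:45, 09:00-12:15, 13:45-16:15 (subtract 6h to convert from UTC+6).
Wei in UTC: 08:15-08:45, 14:45-16:30 (add 1h to convert from UTC-1).
Grace in UTC: 09:00-10:00, 12:00-12:45, 13:00-14:15, 16:00-16:30 (add 1h to convert from UTC-1).
Finn ∩ Nadia: 07:00-08:15, 09:30-10:15, 13:30-14:45.
Finn ∩ Nadia ∩ Beatriz: 07:45-08:15, 09:30-10:15, 13:30-14:15.
Finn ∩ Nadia ∩ Beatriz ∩ Gita: 07:45-08:15, 13:30-14:15.
Finn ∩ Nadia ∩ Beatriz ∩ Gita ∩ Vera: 07:45-08:15, 13:45-14:15.
Finn ∩ Nadia ∩ Beatriz ∩ Gita ∩ Vera ∩ Wei: ∅.
Finn ∩ Nadia ∩ Beatriz ∩ Gita ∩ Vera ∩ Wei ∩ Grace: ∅.
There is no time when everyone is free.
No common window exists, so the longest block is 0 minutes.

0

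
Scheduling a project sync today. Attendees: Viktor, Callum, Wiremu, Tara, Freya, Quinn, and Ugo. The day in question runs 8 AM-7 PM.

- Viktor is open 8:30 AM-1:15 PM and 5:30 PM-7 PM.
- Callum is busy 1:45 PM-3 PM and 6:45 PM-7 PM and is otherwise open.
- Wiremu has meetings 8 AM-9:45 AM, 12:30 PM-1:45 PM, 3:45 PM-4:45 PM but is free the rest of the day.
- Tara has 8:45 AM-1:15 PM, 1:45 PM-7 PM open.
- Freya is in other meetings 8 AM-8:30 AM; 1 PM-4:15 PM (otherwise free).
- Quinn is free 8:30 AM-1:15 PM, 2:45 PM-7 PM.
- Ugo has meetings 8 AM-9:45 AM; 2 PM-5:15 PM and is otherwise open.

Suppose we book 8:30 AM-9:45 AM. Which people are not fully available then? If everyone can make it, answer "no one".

Viktor free: 08:30-13:15, 17:30-19:00.
Callum free: 08:00-13:45, 15:00-18:45 (invert busy blocks within the working day).
Wiremu free: 09:45-12:30, 13:45-15:45, 16:45-19:00 (invert busy blocks within the working day).
Tara free: 08:45-13:15, 13:45-19:00.
Freya free: 08:30-13:00, 16:15-19:00 (invert busy blocks within the working day).
Quinn free: 08:30-13:15, 14:45-19:00.
Ugo free: 09:45-14:00, 17:15-19:00 (invert busy blocks within the working day).
Viktor: free for 08:30-09:45. Callum: free for 08:30-09:45. Wiremu: not fully free for 08:30-09:45. Tara: not fully free for 08:30-09:45. Freya: free for 08:30-09:45. Quinn: free for 08:30-09:45. Ugo: not fully free for 08:30-09:45.

Tara, Ugo, Wiremu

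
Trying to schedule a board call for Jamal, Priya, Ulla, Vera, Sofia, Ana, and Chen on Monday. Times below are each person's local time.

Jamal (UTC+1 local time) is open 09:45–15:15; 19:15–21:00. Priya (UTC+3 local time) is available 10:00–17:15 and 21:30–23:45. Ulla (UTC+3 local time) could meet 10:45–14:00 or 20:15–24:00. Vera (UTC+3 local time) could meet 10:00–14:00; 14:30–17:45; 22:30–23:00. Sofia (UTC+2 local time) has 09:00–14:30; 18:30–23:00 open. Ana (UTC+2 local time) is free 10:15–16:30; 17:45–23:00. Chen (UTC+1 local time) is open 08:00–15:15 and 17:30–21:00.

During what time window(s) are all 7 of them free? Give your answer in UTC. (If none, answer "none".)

08:45-11:00, 19:30-20:00

Jamal in UTC: 08:45-14:15, 18:15-20:00 (subtract 1h to convert from UTC+1).
Priya in UTC: 07:00-14:15, 18:30-20:45 (subtract 3h to convert from UTC+3).
Ulla in UTC: 07:45-11:00, 17:15-21:00 (subtract 3h to convert from UTC+3).
Vera in UTC: 07:00-11:00, 11:30-14:45, 19:30-20:00 (subtract 3h to convert from UTC+3).
Sofia in UTC: 07:00-12:30, 16:30-21:00 (subtract 2h to convert from UTC+2).
Ana in UTC: 08:15-14:30, 15:45-21:00 (subtract 2h to convert from UTC+2).
Chen in UTC: 07:00-14:15, 16:30-20:00 (subtract 1h to convert from UTC+1).
Jamal ∩ Priya: 08:45-14:15, 18:30-20:00.
Jamal ∩ Priya ∩ Ulla: 08:45-11:00, 18:30-20:00.
Jamal ∩ Priya ∩ Ulla ∩ Vera: 08:45-11:00, 19:30-20:00.
Jamal ∩ Priya ∩ Ulla ∩ Vera ∩ Sofia: 08:45-11:00, 19:30-20:00.
Jamal ∩ Priya ∩ Ulla ∩ Vera ∩ Sofia ∩ Ana: 08:45-11:00, 19:30-20:00.
Jamal ∩ Priya ∩ Ulla ∩ Vera ∩ Sofia ∩ Ana ∩ Chen: 08:45-11:00, 19:30-20:00.
Those are the intersection windows.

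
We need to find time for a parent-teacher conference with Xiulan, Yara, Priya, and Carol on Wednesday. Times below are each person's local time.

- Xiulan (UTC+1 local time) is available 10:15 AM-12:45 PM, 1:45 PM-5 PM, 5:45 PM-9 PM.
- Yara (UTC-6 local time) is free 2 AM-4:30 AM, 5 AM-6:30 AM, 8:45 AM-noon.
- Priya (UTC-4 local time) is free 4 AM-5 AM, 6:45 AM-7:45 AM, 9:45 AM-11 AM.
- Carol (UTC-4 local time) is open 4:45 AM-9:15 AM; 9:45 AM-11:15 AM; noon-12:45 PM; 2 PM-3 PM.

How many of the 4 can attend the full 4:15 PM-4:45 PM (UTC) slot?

2

Xiulan in UTC: 09:15-11:45, 12:45-16:00, 16:45-20:00 (subtract 1h to convert from UTC+1).
Yara in UTC: 08:00-10:30, 11:00-12:30, 14:45-18:00 (add 6h to convert from UTC-6).
Priya in UTC: 08:00-09:00, 10:45-11:45, 13:45-15:00 (add 4h to convert from UTC-4).
Carol in UTC: 08:45-13:15, 13:45-15:15, 16:00-16:45, 18:00-19:00 (add 4h to convert from UTC-4).
Yara and Carol can make the full 16:15-16:45 slot — that's 2.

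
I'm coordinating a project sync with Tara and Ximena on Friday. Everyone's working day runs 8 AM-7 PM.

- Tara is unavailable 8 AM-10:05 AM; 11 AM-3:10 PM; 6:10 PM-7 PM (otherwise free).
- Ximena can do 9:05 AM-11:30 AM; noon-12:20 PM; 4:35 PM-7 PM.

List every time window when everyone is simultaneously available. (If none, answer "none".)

10:05-11:00, 16:35-18:10

Tara free: 10:05-11:00, 15:10-18:10 (invert busy blocks within the working day).
Ximena free: 09:05-11:30, 12:00-12:20, 16:35-19:00.
Tara ∩ Ximena: 10:05-11:00, 16:35-18:10.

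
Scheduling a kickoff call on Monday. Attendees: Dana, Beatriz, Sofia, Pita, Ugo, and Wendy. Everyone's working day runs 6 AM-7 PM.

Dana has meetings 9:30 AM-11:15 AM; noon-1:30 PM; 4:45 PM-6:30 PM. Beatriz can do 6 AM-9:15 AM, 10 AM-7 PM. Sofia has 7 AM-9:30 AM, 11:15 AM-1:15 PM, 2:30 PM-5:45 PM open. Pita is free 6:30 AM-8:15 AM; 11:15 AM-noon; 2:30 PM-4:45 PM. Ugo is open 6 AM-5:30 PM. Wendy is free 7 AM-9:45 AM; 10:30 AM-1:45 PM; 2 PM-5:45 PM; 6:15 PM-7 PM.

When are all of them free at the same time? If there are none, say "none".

07:00-08:15, 11:15-12:00, 14:30-16:45

Dana free: 06:00-09:30, 11:15-12:00, 13:30-16:45, 18:30-19:00 (invert busy blocks within the working day).
Beatriz free: 06:00-09:15, 10:00-19:00.
Sofia free: 07:00-09:30, 11:15-13:15, 14:30-17:45.
Pita free: 06:30-08:15, 11:15-12:00, 14:30-16:45.
Ugo free: 06:00-17:30.
Wendy free: 07:00-09:45, 10:30-13:45, 14:00-17:45, 18:15-19:00.
Dana ∩ Beatriz: 06:00-09:15, 11:15-12:00, 13:30-16:45, 18:30-19:00.
Dana ∩ Beatriz ∩ Sofia: 07:00-09:15, 11:15-12:00, 14:30-16:45.
Dana ∩ Beatriz ∩ Sofia ∩ Pita: 07:00-08:15, 11:15-12:00, 14:30-16:45.
Dana ∩ Beatriz ∩ Sofia ∩ Pita ∩ Ugo: 07:00-08:15, 11:15-12:00, 14:30-16:45.
Dana ∩ Beatriz ∩ Sofia ∩ Pita ∩ Ugo ∩ Wendy: 07:00-08:15, 11:15-12:00, 14:30-16:45.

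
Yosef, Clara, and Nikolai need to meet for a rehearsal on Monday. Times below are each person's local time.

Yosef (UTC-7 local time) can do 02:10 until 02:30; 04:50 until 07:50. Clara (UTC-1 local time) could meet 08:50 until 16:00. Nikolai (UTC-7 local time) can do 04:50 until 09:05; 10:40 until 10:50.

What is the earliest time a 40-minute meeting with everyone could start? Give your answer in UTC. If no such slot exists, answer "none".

Yosef in UTC: 09:10-09:30, 11:50-14:50 (add 7h to convert from UTC-7).
Clara in UTC: 09:50-17:00 (add 1h to convert from UTC-1).
Nikolai in UTC: 11:50-16:05, 17:40-17:50 (add 7h to convert from UTC-7).
Yosef ∩ Clara: 11:50-14:50.
Yosef ∩ Clara ∩ Nikolai: 11:50-14:50.
So the common availability across everyone is 11:50-14:50.
The first common window of at least 40 minutes is 11:50-14:50, so the earliest start is 11:50.

11:50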